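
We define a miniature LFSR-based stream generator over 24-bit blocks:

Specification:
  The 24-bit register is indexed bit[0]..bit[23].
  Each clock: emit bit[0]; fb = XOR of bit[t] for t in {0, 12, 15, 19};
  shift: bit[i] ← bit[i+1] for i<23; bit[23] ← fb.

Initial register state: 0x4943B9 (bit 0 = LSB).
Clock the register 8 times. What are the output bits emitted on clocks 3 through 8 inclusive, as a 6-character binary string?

011101

reg_0 = 0x4943B9
clock 1: out=1, reg = 0x24A1DC
clock 2: out=0, reg = 0x9250EE
clock 3: out=0, reg = 0xC92877
clock 4: out=1, reg = 0x64943B
clock 5: out=1, reg = 0xB24A1D
clock 6: out=1, reg = 0xD9250E
clock 7: out=0, reg = 0xEC9287
clock 8: out=1, reg = 0x764943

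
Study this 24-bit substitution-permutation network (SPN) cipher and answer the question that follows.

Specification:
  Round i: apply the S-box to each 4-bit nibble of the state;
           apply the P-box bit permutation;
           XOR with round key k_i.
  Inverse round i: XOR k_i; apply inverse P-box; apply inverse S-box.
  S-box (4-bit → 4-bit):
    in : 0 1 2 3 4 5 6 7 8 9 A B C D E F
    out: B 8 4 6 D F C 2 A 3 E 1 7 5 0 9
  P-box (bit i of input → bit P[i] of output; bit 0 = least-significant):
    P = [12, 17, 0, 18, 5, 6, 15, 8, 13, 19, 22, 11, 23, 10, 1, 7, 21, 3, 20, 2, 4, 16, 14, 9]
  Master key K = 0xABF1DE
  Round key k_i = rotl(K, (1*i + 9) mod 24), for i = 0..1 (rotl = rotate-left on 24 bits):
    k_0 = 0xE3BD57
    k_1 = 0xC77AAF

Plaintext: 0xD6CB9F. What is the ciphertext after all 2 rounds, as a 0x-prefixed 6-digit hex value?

s_0 = plaintext = 0xD6CB9F
s_1 = Round(s_0, k_0) = 0x77C921
s_2 = Round(s_1, k_1) = 0x4ADEA5

0x4ADEA5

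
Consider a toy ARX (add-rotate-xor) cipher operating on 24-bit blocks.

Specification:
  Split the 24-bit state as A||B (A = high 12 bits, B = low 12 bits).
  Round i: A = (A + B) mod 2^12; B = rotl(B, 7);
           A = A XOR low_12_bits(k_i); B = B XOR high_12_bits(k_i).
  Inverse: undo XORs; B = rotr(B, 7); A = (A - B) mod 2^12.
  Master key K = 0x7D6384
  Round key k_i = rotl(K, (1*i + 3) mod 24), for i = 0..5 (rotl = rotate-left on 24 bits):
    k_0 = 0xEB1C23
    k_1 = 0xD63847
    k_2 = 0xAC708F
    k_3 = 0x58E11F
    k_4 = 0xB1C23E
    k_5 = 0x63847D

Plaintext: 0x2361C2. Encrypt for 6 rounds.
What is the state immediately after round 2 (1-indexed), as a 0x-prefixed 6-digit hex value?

s_0 = plaintext = 0x2361C2
s_1 = Round(s_0, k_0) = 0xFDBFBF
s_2 = Round(s_1, k_1) = 0x7DD29E
s_3 = Round(s_2, k_2) = 0xAF45D3
s_4 = Round(s_3, k_3) = 0x1D8C20
s_5 = Round(s_4, k_4) = 0xFC6B7D
s_6 = Round(s_5, k_5) = 0xF3E8E3

0x7DD29E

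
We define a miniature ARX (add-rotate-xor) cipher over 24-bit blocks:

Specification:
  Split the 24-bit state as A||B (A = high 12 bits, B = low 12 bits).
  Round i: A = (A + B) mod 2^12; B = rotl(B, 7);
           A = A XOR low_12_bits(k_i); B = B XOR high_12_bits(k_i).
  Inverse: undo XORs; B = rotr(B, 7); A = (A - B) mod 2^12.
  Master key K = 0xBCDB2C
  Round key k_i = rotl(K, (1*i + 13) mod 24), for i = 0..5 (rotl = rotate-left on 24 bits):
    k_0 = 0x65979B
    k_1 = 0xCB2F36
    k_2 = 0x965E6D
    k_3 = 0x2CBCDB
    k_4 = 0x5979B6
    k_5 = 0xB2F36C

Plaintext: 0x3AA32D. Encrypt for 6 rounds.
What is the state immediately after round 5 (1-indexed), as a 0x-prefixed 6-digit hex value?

0x09DC01

s_0 = plaintext = 0x3AA32D
s_1 = Round(s_0, k_0) = 0x14C0C0
s_2 = Round(s_1, k_1) = 0xD3ACB4
s_3 = Round(s_2, k_2) = 0x783300
s_4 = Round(s_3, k_3) = 0x6582D3
s_5 = Round(s_4, k_4) = 0x09DC01
s_6 = Round(s_5, k_5) = 0xFF2BCF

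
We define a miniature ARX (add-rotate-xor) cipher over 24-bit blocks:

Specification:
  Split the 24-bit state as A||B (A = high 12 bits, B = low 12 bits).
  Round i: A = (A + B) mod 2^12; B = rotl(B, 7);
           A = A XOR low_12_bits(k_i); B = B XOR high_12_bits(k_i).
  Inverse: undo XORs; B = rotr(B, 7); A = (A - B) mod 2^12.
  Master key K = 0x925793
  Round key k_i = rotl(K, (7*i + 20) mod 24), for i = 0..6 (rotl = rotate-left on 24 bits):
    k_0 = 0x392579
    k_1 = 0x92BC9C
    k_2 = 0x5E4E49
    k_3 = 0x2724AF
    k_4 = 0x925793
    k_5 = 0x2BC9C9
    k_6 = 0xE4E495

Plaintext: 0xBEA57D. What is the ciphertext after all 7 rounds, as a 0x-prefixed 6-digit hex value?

s_0 = plaintext = 0xBEA57D
s_1 = Round(s_0, k_0) = 0x41ED39
s_2 = Round(s_1, k_1) = 0xDCB5C2
s_3 = Round(s_2, k_2) = 0xDC44CA
s_4 = Round(s_3, k_3) = 0x621754
s_5 = Round(s_4, k_4) = 0xAE631F
s_6 = Round(s_5, k_5) = 0x7CCD24
s_7 = Round(s_6, k_6) = 0x065C27

0x065C27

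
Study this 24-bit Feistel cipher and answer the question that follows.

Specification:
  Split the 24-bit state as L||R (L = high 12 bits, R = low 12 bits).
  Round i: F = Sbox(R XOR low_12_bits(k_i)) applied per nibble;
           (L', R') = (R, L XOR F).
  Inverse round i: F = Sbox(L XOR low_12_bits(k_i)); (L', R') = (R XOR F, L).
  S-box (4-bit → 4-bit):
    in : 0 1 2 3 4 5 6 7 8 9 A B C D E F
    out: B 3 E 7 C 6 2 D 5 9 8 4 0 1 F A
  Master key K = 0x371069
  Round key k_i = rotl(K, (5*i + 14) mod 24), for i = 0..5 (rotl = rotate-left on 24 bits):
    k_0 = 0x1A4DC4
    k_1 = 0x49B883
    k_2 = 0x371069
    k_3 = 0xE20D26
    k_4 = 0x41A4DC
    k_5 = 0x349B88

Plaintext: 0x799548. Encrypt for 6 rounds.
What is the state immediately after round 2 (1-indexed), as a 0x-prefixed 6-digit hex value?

0x2C9D80

s_0 = plaintext = 0x799548
s_1 = Round(s_0, k_0) = 0x5482C9
s_2 = Round(s_1, k_1) = 0x2C9D80
s_3 = Round(s_2, k_2) = 0xD80330
s_4 = Round(s_3, k_3) = 0x3302B2
s_5 = Round(s_4, k_4) = 0x2B211F
s_6 = Round(s_5, k_5) = 0x11FA2F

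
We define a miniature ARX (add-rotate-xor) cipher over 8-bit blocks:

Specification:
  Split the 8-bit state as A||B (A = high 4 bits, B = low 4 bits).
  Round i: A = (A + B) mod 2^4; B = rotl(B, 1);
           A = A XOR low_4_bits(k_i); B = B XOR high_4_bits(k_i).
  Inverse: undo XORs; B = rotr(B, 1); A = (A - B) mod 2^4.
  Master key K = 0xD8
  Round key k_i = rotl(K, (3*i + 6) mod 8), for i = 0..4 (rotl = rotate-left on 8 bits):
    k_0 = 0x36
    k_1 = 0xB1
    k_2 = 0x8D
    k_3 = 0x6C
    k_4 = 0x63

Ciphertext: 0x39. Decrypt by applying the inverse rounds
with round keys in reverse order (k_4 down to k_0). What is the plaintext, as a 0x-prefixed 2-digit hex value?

0xAF

s_0 = ciphertext = 0x39
s_1 = InvRound(s_0, k_4) = 0x1F
s_2 = InvRound(s_1, k_3) = 0x1C
s_3 = InvRound(s_2, k_2) = 0xA2
s_4 = InvRound(s_3, k_1) = 0xFC
s_5 = InvRound(s_4, k_0) = 0xAF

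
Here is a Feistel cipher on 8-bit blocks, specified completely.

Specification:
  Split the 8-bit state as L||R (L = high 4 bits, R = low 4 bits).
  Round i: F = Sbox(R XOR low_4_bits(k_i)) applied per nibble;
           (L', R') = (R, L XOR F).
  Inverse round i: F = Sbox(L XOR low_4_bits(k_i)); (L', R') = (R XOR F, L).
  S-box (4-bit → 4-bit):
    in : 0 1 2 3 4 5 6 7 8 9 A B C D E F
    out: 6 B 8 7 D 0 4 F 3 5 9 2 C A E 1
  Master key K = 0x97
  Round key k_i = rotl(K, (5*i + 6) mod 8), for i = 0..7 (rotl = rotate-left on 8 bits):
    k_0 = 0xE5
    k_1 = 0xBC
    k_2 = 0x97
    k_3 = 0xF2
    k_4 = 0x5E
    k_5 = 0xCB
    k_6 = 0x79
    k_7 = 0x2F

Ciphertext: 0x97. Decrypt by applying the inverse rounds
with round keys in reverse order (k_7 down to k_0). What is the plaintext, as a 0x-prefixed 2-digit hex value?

s_0 = ciphertext = 0x97
s_1 = InvRound(s_0, k_7) = 0x39
s_2 = InvRound(s_1, k_6) = 0x03
s_3 = InvRound(s_2, k_5) = 0x10
s_4 = InvRound(s_3, k_4) = 0x11
s_5 = InvRound(s_4, k_3) = 0x61
s_6 = InvRound(s_5, k_2) = 0xA6
s_7 = InvRound(s_6, k_1) = 0x2A
s_8 = InvRound(s_7, k_0) = 0x52

0x52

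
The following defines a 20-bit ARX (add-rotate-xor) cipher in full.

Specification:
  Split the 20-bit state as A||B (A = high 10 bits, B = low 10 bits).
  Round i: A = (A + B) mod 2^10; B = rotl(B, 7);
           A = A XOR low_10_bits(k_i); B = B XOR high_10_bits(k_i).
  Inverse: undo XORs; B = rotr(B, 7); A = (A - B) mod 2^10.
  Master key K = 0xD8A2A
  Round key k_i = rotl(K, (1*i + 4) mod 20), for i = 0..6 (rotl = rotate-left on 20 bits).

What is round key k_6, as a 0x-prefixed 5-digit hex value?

K = 0xD8A2A
k_0 = rotl(K, (1*0+4) mod 20) = rotl(K, 4) = 0x8A2AD
k_1 = rotl(K, (1*1+4) mod 20) = rotl(K, 5) = 0x1455B
k_2 = rotl(K, (1*2+4) mod 20) = rotl(K, 6) = 0x28AB6
k_3 = rotl(K, (1*3+4) mod 20) = rotl(K, 7) = 0x5156C
k_4 = rotl(K, (1*4+4) mod 20) = rotl(K, 8) = 0xA2AD8
k_5 = rotl(K, (1*5+4) mod 20) = rotl(K, 9) = 0x455B1
k_6 = rotl(K, (1*6+4) mod 20) = rotl(K, 10) = 0x8AB62

0x8AB62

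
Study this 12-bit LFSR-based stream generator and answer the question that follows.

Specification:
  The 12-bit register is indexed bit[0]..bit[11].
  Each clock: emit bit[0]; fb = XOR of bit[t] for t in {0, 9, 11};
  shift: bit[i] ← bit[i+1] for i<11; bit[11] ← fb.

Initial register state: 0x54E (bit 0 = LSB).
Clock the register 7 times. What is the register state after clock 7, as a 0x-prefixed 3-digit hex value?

reg_0 = 0x54E
clock 1: out=0, reg = 0x2A7
clock 2: out=1, reg = 0x153
clock 3: out=1, reg = 0x8A9
clock 4: out=1, reg = 0x454
clock 5: out=0, reg = 0x22A
clock 6: out=0, reg = 0x915
clock 7: out=1, reg = 0x48A

0x48A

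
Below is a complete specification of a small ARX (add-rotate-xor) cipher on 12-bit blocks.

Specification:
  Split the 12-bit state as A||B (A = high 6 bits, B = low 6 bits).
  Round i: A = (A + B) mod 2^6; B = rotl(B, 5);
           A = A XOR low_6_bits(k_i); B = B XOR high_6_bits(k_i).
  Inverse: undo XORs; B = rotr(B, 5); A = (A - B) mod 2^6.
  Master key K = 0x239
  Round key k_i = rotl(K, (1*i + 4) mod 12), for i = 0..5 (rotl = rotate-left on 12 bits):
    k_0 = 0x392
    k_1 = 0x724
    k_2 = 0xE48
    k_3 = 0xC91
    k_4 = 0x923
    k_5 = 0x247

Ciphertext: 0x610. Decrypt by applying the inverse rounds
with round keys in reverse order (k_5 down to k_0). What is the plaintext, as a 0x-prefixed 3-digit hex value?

s_0 = ciphertext = 0x610
s_1 = InvRound(s_0, k_5) = 0xB72
s_2 = InvRound(s_1, k_4) = 0x8AC
s_3 = InvRound(s_2, k_3) = 0xDFC
s_4 = InvRound(s_3, k_2) = 0xD4A
s_5 = InvRound(s_4, k_1) = 0x96C
s_6 = InvRound(s_5, k_0) = 0xC85

0xC85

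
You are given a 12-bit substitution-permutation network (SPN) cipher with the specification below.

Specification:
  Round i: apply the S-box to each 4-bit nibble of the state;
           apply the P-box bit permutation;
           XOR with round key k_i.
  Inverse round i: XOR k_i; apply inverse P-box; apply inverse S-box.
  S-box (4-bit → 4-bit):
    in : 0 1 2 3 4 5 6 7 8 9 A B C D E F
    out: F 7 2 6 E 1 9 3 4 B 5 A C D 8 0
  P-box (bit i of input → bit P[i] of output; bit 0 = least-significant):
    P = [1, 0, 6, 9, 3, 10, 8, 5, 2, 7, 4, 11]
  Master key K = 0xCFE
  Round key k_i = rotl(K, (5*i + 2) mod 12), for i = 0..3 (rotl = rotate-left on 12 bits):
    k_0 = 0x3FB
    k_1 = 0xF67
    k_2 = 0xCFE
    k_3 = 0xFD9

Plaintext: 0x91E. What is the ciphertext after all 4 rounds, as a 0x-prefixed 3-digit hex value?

s_0 = plaintext = 0x91E
s_1 = Round(s_0, k_0) = 0xC77
s_2 = Round(s_1, k_1) = 0x37C
s_3 = Round(s_2, k_2) = 0xA26
s_4 = Round(s_3, k_3) = 0x9CF

0x9CF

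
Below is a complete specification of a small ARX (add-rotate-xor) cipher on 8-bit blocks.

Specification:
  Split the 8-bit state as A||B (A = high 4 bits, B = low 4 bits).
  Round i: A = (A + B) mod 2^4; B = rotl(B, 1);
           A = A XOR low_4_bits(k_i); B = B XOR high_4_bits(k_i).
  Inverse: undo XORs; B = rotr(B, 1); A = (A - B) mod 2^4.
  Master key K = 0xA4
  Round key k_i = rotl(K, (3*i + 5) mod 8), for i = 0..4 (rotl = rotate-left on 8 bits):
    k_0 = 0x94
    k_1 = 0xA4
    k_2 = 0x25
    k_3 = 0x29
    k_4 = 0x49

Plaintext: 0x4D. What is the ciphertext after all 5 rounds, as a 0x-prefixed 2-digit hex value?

0xEF

s_0 = plaintext = 0x4D
s_1 = Round(s_0, k_0) = 0x52
s_2 = Round(s_1, k_1) = 0x3E
s_3 = Round(s_2, k_2) = 0x4F
s_4 = Round(s_3, k_3) = 0xAD
s_5 = Round(s_4, k_4) = 0xEF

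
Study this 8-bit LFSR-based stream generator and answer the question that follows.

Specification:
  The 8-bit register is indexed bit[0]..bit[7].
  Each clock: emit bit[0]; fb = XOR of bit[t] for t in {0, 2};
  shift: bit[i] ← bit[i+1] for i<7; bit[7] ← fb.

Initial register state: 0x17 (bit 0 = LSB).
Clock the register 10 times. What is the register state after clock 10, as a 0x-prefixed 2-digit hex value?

0xA4

reg_0 = 0x17
clock 1: out=1, reg = 0x0B
clock 2: out=1, reg = 0x85
clock 3: out=1, reg = 0x42
clock 4: out=0, reg = 0x21
clock 5: out=1, reg = 0x90
clock 6: out=0, reg = 0x48
clock 7: out=0, reg = 0x24
clock 8: out=0, reg = 0x92
clock 9: out=0, reg = 0x49
clock 10: out=1, reg = 0xA4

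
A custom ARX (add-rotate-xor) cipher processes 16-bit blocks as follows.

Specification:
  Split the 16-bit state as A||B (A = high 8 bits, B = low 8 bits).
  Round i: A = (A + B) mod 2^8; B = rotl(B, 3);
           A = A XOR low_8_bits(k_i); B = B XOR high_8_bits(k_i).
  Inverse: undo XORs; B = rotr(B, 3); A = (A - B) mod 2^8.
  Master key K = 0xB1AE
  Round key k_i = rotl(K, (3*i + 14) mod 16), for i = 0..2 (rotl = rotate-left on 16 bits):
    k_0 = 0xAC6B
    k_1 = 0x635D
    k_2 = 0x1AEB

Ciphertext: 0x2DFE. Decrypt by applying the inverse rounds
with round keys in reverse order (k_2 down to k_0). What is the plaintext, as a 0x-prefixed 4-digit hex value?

s_0 = ciphertext = 0x2DFE
s_1 = InvRound(s_0, k_2) = 0x2A9C
s_2 = InvRound(s_1, k_1) = 0x78FF
s_3 = InvRound(s_2, k_0) = 0xA96A

0xA96A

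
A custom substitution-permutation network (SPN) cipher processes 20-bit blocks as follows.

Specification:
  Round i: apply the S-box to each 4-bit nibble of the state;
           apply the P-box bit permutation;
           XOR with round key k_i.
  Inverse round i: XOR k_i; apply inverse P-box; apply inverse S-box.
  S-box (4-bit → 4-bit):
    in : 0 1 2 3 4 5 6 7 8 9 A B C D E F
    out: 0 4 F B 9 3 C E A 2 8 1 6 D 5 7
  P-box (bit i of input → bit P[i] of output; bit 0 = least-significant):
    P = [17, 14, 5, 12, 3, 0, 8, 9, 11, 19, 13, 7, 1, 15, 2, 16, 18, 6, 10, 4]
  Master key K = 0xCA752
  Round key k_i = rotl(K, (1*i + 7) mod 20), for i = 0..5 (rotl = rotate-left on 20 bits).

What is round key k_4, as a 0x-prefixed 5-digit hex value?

K = 0xCA752
k_0 = rotl(K, (1*0+7) mod 20) = rotl(K, 7) = 0x3A965
k_1 = rotl(K, (1*1+7) mod 20) = rotl(K, 8) = 0x752CA
k_2 = rotl(K, (1*2+7) mod 20) = rotl(K, 9) = 0xEA594
k_3 = rotl(K, (1*3+7) mod 20) = rotl(K, 10) = 0xD4B29
k_4 = rotl(K, (1*4+7) mod 20) = rotl(K, 11) = 0xA9653

0xA9653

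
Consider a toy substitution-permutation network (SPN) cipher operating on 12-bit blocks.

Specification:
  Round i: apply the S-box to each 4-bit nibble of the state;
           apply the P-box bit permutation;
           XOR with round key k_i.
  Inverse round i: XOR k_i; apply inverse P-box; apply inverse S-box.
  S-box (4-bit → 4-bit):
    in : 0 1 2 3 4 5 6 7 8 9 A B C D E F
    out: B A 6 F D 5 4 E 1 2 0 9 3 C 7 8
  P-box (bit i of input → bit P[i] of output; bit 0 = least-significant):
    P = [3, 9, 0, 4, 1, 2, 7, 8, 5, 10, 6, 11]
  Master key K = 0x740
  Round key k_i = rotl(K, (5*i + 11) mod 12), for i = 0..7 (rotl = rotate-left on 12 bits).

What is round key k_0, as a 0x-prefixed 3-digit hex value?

0x3A0

K = 0x740
k_0 = rotl(K, (5*0+11) mod 12) = rotl(K, 11) = 0x3A0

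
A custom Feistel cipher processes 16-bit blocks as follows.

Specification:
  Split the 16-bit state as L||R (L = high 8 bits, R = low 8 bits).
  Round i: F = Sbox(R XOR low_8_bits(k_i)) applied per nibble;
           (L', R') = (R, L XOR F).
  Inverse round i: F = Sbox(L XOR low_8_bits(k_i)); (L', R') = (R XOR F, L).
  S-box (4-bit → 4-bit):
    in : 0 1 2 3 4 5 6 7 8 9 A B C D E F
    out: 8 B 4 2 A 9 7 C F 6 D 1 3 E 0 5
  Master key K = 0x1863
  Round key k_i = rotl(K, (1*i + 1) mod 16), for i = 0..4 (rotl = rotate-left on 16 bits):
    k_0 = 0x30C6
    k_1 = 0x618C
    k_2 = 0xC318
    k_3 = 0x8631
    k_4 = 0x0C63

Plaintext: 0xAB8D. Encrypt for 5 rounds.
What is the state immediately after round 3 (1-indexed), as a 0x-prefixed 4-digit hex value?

0x7A7E

s_0 = plaintext = 0xAB8D
s_1 = Round(s_0, k_0) = 0x8D0A
s_2 = Round(s_1, k_1) = 0x0A7A
s_3 = Round(s_2, k_2) = 0x7A7E
s_4 = Round(s_3, k_3) = 0x7EDF
s_5 = Round(s_4, k_4) = 0xDF6D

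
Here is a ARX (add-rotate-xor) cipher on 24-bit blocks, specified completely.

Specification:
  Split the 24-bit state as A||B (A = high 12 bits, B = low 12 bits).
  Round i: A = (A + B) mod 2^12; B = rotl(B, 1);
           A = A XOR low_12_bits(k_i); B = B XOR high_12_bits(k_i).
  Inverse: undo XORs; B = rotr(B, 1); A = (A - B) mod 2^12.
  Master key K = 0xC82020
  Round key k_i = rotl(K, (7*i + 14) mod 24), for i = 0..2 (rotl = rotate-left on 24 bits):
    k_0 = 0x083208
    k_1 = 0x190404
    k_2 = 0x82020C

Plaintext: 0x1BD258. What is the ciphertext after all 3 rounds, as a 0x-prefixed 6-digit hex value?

s_0 = plaintext = 0x1BD258
s_1 = Round(s_0, k_0) = 0x61D433
s_2 = Round(s_1, k_1) = 0xE549F6
s_3 = Round(s_2, k_2) = 0xA46BCD

0xA46BCD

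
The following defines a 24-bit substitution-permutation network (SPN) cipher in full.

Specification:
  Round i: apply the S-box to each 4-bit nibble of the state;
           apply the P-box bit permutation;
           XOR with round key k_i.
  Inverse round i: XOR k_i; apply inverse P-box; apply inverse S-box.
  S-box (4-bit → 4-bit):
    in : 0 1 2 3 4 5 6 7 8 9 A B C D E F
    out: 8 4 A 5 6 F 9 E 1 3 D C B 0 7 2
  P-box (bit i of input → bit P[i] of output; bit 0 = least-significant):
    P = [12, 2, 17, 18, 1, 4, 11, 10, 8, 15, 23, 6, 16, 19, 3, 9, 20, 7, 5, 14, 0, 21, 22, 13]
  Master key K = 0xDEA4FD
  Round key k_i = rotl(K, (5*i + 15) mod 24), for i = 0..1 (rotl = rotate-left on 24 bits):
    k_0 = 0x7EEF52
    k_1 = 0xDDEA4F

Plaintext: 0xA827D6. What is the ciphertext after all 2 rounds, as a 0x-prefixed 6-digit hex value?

0x9690C6

s_0 = plaintext = 0xA827D6
s_1 = Round(s_0, k_0) = 0xA25D13
s_2 = Round(s_1, k_1) = 0x9690C6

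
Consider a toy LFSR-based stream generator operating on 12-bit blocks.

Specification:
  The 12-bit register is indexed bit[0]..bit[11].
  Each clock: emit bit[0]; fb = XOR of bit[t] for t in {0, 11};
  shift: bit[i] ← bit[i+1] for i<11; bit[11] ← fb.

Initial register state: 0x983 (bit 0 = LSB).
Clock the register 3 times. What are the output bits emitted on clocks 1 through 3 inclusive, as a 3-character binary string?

110

reg_0 = 0x983
clock 1: out=1, reg = 0x4C1
clock 2: out=1, reg = 0xA60
clock 3: out=0, reg = 0xD30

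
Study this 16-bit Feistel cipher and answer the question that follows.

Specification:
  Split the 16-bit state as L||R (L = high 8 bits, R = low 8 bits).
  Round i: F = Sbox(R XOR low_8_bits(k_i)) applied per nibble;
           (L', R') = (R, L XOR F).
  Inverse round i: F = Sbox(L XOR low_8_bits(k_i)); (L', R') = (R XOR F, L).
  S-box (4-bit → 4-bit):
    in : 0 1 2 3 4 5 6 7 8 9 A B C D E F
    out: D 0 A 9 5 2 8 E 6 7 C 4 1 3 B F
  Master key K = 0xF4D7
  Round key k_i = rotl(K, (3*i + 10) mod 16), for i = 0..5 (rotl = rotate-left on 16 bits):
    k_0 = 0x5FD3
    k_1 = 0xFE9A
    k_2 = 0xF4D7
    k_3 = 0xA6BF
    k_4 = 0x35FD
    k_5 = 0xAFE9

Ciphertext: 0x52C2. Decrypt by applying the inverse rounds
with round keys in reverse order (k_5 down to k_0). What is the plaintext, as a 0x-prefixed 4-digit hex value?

s_0 = ciphertext = 0x52C2
s_1 = InvRound(s_0, k_5) = 0x8652
s_2 = InvRound(s_1, k_4) = 0xB686
s_3 = InvRound(s_2, k_3) = 0x51B6
s_4 = InvRound(s_3, k_2) = 0xDE51
s_5 = InvRound(s_4, k_1) = 0x04DE
s_6 = InvRound(s_5, k_0) = 0xE004

0xE004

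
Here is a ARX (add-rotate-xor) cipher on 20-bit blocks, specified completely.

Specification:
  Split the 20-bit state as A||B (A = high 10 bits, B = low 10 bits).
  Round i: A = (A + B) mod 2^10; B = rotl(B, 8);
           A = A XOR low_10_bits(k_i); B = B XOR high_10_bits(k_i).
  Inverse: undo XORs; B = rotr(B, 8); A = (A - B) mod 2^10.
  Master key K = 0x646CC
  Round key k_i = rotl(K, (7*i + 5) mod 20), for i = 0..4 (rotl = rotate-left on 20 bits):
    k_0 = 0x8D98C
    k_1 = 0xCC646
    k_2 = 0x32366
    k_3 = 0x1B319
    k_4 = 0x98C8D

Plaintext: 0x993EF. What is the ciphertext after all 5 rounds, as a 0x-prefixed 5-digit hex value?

0x4E05D

s_0 = plaintext = 0x993EF
s_1 = Round(s_0, k_0) = 0xF7DCD
s_2 = Round(s_1, k_1) = 0xFAA42
s_3 = Round(s_2, k_2) = 0x52A58
s_4 = Round(s_3, k_3) = 0x2ECFA
s_5 = Round(s_4, k_4) = 0x4E05D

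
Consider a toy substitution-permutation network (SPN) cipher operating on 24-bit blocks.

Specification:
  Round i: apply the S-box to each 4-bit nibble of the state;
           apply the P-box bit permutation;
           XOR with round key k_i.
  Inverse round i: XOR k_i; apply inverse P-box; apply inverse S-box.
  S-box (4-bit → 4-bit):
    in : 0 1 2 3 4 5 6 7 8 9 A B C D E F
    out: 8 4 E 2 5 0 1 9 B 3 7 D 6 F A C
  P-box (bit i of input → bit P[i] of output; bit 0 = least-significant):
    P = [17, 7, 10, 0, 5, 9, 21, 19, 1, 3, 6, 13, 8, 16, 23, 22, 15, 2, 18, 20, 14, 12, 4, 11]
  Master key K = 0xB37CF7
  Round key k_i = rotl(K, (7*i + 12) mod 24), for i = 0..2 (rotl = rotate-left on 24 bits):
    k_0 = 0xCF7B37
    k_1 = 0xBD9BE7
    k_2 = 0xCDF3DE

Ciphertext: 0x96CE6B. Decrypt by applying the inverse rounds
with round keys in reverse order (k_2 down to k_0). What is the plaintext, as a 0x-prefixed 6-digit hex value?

0x9A2926

s_0 = ciphertext = 0x96CE6B
s_1 = InvRound(s_0, k_2) = 0x2E807D
s_2 = InvRound(s_1, k_1) = 0x20A939
s_3 = InvRound(s_2, k_0) = 0x9A2926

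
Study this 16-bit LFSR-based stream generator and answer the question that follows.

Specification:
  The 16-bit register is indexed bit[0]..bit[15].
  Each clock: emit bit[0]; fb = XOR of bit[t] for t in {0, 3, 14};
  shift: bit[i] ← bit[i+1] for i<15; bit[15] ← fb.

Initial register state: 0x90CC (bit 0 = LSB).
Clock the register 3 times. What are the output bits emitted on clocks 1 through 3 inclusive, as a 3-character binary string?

001

reg_0 = 0x90CC
clock 1: out=0, reg = 0xC866
clock 2: out=0, reg = 0xE433
clock 3: out=1, reg = 0x7219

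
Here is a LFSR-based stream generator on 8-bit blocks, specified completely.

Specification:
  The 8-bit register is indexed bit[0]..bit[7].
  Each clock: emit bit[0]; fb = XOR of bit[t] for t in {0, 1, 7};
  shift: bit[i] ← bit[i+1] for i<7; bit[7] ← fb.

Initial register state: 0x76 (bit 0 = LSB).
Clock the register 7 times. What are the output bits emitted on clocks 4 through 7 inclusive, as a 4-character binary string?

0111

reg_0 = 0x76
clock 1: out=0, reg = 0xBB
clock 2: out=1, reg = 0xDD
clock 3: out=1, reg = 0x6E
clock 4: out=0, reg = 0xB7
clock 5: out=1, reg = 0xDB
clock 6: out=1, reg = 0xED
clock 7: out=1, reg = 0x76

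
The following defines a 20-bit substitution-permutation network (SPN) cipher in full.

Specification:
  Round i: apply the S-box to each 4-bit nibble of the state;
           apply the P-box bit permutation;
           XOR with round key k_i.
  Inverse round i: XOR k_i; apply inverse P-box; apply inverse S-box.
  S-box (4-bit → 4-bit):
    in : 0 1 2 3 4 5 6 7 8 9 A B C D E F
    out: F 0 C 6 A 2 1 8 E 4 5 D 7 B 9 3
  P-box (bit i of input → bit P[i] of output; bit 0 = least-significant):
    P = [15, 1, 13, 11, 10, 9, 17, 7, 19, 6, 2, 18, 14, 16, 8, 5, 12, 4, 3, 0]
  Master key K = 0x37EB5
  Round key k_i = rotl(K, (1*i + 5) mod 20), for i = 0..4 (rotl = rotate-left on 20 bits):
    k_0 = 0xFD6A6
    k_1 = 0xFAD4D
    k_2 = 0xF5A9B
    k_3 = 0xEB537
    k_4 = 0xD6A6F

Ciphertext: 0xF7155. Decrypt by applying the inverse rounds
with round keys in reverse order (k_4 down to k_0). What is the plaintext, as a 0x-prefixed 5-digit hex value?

s_0 = ciphertext = 0xF7155
s_1 = InvRound(s_0, k_4) = 0xC2134
s_2 = InvRound(s_1, k_3) = 0xE11AF
s_3 = InvRound(s_2, k_2) = 0x50957
s_4 = InvRound(s_3, k_1) = 0x316AC
s_5 = InvRound(s_4, k_0) = 0x96E1F

0x96E1F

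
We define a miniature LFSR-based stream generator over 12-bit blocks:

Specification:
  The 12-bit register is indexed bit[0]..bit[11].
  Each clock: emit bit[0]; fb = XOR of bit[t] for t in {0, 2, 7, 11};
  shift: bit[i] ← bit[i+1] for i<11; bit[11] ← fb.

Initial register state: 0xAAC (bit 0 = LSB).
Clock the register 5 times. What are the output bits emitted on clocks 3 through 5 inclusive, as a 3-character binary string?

110

reg_0 = 0xAAC
clock 1: out=0, reg = 0xD56
clock 2: out=0, reg = 0x6AB
clock 3: out=1, reg = 0x355
clock 4: out=1, reg = 0x1AA
clock 5: out=0, reg = 0x8D5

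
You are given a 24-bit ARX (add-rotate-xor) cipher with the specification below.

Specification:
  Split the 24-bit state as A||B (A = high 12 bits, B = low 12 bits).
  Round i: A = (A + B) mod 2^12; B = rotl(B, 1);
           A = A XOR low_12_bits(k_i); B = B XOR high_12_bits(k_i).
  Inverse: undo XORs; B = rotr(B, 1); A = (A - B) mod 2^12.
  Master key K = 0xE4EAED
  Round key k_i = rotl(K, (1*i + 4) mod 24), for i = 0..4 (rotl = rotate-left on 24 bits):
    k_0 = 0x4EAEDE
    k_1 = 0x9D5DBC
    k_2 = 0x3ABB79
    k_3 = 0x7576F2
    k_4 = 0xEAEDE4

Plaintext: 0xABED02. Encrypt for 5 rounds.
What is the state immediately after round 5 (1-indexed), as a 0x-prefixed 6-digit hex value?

0x57FEFE

s_0 = plaintext = 0xABED02
s_1 = Round(s_0, k_0) = 0x91EEEF
s_2 = Round(s_1, k_1) = 0x5B140A
s_3 = Round(s_2, k_2) = 0x2C2BBF
s_4 = Round(s_3, k_3) = 0x873028
s_5 = Round(s_4, k_4) = 0x57FEFE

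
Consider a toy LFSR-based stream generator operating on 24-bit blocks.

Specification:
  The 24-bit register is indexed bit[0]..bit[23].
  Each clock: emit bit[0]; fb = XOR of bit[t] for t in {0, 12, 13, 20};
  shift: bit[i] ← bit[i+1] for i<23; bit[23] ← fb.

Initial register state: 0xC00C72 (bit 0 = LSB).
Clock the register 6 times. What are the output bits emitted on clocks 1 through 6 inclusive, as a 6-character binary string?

010011

reg_0 = 0xC00C72
clock 1: out=0, reg = 0x600639
clock 2: out=1, reg = 0xB0031C
clock 3: out=0, reg = 0xD8018E
clock 4: out=0, reg = 0xEC00C7
clock 5: out=1, reg = 0xF60063
clock 6: out=1, reg = 0x7B0031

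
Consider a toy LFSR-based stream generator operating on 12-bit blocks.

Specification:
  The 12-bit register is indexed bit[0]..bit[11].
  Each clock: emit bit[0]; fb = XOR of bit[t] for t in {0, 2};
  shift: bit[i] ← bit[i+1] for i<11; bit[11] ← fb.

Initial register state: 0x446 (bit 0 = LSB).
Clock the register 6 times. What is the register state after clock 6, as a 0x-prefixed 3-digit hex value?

0x5D1

reg_0 = 0x446
clock 1: out=0, reg = 0xA23
clock 2: out=1, reg = 0xD11
clock 3: out=1, reg = 0xE88
clock 4: out=0, reg = 0x744
clock 5: out=0, reg = 0xBA2
clock 6: out=0, reg = 0x5D1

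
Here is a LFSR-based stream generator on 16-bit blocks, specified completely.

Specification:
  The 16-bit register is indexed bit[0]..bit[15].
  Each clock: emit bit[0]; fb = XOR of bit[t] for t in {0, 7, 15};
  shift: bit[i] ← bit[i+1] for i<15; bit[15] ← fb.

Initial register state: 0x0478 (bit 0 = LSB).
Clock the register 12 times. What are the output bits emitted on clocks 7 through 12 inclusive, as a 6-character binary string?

100010

reg_0 = 0x0478
clock 1: out=0, reg = 0x023C
clock 2: out=0, reg = 0x011E
clock 3: out=0, reg = 0x008F
clock 4: out=1, reg = 0x0047
clock 5: out=1, reg = 0x8023
clock 6: out=1, reg = 0x4011
clock 7: out=1, reg = 0xA008
clock 8: out=0, reg = 0xD004
clock 9: out=0, reg = 0xE802
clock 10: out=0, reg = 0xF401
clock 11: out=1, reg = 0x7A00
clock 12: out=0, reg = 0x3D00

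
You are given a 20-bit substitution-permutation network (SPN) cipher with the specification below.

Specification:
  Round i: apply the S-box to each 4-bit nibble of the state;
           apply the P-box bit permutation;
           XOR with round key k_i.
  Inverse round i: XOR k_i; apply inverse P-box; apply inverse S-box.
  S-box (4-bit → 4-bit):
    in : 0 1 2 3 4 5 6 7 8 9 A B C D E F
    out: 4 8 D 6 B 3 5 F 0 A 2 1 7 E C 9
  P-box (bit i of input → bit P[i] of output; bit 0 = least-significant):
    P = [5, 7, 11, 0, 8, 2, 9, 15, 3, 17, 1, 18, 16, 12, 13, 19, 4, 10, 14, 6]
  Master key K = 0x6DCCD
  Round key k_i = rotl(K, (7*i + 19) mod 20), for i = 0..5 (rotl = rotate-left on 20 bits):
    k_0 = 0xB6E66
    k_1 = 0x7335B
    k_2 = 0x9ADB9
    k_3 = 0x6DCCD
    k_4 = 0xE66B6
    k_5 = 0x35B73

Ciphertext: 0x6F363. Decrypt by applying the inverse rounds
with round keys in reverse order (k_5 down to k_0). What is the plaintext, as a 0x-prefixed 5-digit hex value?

s_0 = ciphertext = 0x6F363
s_1 = InvRound(s_0, k_5) = 0xB6110
s_2 = InvRound(s_1, k_4) = 0xABEC5
s_3 = InvRound(s_2, k_3) = 0x0EF08
s_4 = InvRound(s_3, k_2) = 0x6F804
s_5 = InvRound(s_4, k_1) = 0x2B67E
s_6 = InvRound(s_5, k_0) = 0x64B10

0x64B10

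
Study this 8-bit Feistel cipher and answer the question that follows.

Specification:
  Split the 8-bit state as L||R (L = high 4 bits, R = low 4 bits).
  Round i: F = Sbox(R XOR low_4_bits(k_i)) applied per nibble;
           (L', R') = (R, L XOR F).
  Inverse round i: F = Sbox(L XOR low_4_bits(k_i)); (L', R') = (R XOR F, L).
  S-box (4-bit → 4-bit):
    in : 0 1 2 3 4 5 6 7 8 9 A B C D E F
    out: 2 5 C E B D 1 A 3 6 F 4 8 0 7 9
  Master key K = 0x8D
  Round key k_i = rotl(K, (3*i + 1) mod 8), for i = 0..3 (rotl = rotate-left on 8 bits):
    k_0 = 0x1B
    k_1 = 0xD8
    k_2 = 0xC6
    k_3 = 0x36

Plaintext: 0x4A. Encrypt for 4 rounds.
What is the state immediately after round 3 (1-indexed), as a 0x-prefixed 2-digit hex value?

0xCE

s_0 = plaintext = 0x4A
s_1 = Round(s_0, k_0) = 0xA1
s_2 = Round(s_1, k_1) = 0x1C
s_3 = Round(s_2, k_2) = 0xCE
s_4 = Round(s_3, k_3) = 0xEF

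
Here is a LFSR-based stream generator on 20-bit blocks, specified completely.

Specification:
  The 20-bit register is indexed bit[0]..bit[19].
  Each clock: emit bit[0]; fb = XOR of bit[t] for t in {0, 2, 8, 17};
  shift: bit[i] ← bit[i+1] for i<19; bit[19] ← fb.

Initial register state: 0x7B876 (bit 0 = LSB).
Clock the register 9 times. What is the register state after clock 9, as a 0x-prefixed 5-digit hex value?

0xA83DC

reg_0 = 0x7B876
clock 1: out=0, reg = 0x3DC3B
clock 2: out=1, reg = 0x1EE1D
clock 3: out=1, reg = 0x0F70E
clock 4: out=0, reg = 0x07B87
clock 5: out=1, reg = 0x83DC3
clock 6: out=1, reg = 0x41EE1
clock 7: out=1, reg = 0xA0F70
clock 8: out=0, reg = 0x507B8
clock 9: out=0, reg = 0xA83DC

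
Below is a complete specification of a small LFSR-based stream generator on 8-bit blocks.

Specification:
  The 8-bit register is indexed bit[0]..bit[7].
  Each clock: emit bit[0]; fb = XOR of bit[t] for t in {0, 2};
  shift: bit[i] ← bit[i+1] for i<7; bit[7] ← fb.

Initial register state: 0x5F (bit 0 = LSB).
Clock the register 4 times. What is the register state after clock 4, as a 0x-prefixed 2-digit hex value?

reg_0 = 0x5F
clock 1: out=1, reg = 0x2F
clock 2: out=1, reg = 0x17
clock 3: out=1, reg = 0x0B
clock 4: out=1, reg = 0x85

0x85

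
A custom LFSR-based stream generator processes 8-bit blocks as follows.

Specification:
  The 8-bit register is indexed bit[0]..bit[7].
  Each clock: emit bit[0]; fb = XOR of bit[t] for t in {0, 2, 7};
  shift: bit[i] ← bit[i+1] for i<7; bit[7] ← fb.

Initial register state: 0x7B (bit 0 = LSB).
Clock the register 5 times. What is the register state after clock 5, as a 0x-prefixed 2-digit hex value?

0x1B

reg_0 = 0x7B
clock 1: out=1, reg = 0xBD
clock 2: out=1, reg = 0xDE
clock 3: out=0, reg = 0x6F
clock 4: out=1, reg = 0x37
clock 5: out=1, reg = 0x1B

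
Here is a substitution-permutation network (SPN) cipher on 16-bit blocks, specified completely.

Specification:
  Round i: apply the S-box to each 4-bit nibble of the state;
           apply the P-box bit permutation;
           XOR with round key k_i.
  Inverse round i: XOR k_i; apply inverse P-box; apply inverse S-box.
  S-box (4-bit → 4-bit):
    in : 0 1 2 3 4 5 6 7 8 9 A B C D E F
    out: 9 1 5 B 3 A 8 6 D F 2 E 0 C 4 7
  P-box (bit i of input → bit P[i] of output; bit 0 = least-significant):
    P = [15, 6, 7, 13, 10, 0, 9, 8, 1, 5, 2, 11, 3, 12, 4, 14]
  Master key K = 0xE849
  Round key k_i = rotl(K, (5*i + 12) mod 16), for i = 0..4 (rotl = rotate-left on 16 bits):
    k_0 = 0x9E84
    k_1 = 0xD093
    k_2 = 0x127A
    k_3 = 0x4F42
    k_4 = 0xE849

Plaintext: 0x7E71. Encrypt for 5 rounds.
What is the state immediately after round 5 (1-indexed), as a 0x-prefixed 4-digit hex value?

0xF022

s_0 = plaintext = 0x7E71
s_1 = Round(s_0, k_0) = 0x0C91
s_2 = Round(s_1, k_1) = 0x179A
s_3 = Round(s_2, k_2) = 0x1517
s_4 = Round(s_3, k_3) = 0x43AA
s_5 = Round(s_4, k_4) = 0xF022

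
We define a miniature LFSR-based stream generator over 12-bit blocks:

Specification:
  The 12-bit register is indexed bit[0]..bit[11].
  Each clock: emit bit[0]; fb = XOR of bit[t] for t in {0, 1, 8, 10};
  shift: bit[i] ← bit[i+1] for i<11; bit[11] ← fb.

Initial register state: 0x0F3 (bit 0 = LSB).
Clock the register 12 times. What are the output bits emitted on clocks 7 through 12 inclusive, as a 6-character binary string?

reg_0 = 0x0F3
clock 1: out=1, reg = 0x079
clock 2: out=1, reg = 0x83C
clock 3: out=0, reg = 0x41E
clock 4: out=0, reg = 0x20F
clock 5: out=1, reg = 0x107
clock 6: out=1, reg = 0x883
clock 7: out=1, reg = 0x441
clock 8: out=1, reg = 0x220
clock 9: out=0, reg = 0x110
clock 10: out=0, reg = 0x888
clock 11: out=0, reg = 0x444
clock 12: out=0, reg = 0xA22

110000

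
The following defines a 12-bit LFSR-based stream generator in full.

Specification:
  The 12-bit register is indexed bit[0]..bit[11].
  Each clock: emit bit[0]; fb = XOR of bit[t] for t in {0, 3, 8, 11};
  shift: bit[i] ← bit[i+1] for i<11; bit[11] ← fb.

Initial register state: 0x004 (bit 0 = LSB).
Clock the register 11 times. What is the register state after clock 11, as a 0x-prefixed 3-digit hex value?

reg_0 = 0x004
clock 1: out=0, reg = 0x002
clock 2: out=0, reg = 0x001
clock 3: out=1, reg = 0x800
clock 4: out=0, reg = 0xC00
clock 5: out=0, reg = 0xE00
clock 6: out=0, reg = 0xF00
clock 7: out=0, reg = 0x780
clock 8: out=0, reg = 0xBC0
clock 9: out=0, reg = 0x5E0
clock 10: out=0, reg = 0xAF0
clock 11: out=0, reg = 0xD78

0xD78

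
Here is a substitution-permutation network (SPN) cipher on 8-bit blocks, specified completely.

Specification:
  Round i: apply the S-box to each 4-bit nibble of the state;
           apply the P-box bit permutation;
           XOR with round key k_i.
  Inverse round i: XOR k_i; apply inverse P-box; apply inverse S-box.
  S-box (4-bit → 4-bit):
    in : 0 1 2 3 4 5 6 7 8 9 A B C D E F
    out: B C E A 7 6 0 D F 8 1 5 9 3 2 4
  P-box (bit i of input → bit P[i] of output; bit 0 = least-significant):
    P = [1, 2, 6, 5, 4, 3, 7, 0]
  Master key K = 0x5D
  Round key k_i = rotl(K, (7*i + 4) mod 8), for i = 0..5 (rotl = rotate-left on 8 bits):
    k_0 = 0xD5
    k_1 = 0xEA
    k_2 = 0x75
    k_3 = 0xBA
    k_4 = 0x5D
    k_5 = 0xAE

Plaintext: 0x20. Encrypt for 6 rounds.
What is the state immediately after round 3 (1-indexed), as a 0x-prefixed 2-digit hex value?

s_0 = plaintext = 0x20
s_1 = Round(s_0, k_0) = 0x7A
s_2 = Round(s_1, k_1) = 0x79
s_3 = Round(s_2, k_2) = 0xC4
s_4 = Round(s_3, k_3) = 0xED
s_5 = Round(s_4, k_4) = 0x53
s_6 = Round(s_5, k_5) = 0x02

0xC4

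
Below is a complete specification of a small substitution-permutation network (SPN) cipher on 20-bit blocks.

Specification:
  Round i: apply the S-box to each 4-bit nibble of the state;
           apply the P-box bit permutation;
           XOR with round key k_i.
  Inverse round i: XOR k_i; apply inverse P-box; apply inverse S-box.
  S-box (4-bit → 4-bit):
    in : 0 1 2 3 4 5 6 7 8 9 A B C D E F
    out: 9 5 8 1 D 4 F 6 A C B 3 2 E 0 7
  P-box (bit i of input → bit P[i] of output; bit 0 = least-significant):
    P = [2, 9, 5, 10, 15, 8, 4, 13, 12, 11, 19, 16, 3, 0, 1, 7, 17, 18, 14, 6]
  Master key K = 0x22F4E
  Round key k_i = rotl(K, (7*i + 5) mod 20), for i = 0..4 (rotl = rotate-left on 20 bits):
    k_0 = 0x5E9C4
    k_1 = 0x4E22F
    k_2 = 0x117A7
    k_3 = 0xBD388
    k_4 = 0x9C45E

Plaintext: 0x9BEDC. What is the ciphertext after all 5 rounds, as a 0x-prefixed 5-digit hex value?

0xB3FD2

s_0 = plaintext = 0x9BEDC
s_1 = Round(s_0, k_0) = 0x58A9D
s_2 = Round(s_1, k_1) = 0x59C9E
s_3 = Round(s_2, k_2) = 0x17F35
s_4 = Round(s_3, k_3) = 0x10BAB
s_5 = Round(s_4, k_4) = 0xB3FD2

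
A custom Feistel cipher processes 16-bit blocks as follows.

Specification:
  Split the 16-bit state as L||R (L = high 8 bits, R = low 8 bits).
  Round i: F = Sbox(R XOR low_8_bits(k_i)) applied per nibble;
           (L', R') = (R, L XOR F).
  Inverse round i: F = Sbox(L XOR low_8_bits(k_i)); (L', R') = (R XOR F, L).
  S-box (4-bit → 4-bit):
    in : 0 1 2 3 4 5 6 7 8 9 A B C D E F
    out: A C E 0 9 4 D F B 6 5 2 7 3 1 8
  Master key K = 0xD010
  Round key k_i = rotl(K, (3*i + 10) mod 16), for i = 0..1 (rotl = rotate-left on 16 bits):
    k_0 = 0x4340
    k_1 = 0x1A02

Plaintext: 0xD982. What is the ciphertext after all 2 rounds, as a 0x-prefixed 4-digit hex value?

0xA7D6

s_0 = plaintext = 0xD982
s_1 = Round(s_0, k_0) = 0x82A7
s_2 = Round(s_1, k_1) = 0xA7D6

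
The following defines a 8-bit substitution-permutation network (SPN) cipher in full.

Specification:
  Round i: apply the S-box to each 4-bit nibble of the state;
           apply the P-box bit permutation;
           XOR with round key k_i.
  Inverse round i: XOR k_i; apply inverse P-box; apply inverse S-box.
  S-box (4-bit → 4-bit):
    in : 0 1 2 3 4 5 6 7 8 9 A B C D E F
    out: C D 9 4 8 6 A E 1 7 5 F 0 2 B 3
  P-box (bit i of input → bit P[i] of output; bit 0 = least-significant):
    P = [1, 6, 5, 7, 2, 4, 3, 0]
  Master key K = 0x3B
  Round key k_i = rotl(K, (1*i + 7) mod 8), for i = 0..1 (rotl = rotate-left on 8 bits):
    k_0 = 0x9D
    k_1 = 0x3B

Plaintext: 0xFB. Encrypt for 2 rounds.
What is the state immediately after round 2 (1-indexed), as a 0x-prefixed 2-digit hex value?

0xC8

s_0 = plaintext = 0xFB
s_1 = Round(s_0, k_0) = 0x6B
s_2 = Round(s_1, k_1) = 0xC8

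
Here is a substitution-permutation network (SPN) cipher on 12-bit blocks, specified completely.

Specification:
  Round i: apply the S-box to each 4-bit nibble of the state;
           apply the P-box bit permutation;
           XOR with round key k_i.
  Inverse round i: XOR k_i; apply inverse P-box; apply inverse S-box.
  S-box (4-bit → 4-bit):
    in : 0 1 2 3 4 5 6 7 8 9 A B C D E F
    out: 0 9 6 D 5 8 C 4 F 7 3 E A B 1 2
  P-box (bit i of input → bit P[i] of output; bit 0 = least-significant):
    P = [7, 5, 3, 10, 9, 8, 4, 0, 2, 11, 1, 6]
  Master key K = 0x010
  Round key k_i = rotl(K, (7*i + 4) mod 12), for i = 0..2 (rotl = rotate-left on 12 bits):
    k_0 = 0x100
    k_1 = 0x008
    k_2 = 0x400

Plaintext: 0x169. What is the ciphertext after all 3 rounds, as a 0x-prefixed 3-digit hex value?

s_0 = plaintext = 0x169
s_1 = Round(s_0, k_0) = 0x1FD
s_2 = Round(s_1, k_1) = 0x5EC
s_3 = Round(s_2, k_2) = 0x260

0x260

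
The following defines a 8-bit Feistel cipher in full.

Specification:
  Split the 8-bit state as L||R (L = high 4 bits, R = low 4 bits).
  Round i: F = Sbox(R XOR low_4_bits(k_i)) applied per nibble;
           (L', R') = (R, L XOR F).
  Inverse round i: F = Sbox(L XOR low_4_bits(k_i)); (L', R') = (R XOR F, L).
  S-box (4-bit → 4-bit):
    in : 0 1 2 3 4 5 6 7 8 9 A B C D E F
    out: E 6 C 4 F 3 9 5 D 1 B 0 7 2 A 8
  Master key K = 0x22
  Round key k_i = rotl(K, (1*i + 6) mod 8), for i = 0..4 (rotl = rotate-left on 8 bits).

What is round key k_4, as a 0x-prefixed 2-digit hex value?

0x88

K = 0x22
k_0 = rotl(K, (1*0+6) mod 8) = rotl(K, 6) = 0x88
k_1 = rotl(K, (1*1+6) mod 8) = rotl(K, 7) = 0x11
k_2 = rotl(K, (1*2+6) mod 8) = rotl(K, 0) = 0x22
k_3 = rotl(K, (1*3+6) mod 8) = rotl(K, 1) = 0x44
k_4 = rotl(K, (1*4+6) mod 8) = rotl(K, 2) = 0x88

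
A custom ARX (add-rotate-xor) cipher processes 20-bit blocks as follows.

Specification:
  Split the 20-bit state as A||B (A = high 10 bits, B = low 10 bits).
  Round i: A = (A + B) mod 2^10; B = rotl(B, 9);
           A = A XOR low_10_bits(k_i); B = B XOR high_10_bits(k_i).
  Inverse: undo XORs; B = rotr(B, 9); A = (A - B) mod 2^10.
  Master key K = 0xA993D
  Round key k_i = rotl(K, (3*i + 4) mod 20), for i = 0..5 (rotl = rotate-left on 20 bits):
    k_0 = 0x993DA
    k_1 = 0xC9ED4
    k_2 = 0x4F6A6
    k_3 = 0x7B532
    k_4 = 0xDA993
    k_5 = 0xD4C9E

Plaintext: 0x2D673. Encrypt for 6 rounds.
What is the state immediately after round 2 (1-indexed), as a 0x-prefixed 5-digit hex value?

0x26D89

s_0 = plaintext = 0x2D673
s_1 = Round(s_0, k_0) = 0x3C95D
s_2 = Round(s_1, k_1) = 0x26D89
s_3 = Round(s_2, k_2) = 0x20BF9
s_4 = Round(s_3, k_3) = 0x52611
s_5 = Round(s_4, k_4) = 0xB2462
s_6 = Round(s_5, k_5) = 0xED762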